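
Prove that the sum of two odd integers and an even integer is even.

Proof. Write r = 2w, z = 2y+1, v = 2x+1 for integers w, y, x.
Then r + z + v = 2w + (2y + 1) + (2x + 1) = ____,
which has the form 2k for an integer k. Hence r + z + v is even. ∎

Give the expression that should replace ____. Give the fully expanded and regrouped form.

2(w + x + y + 1)

2w + (2y + 1) + (2x + 1) = 2w + 2x + 2y + 2
= 2(w + x + y + 1).
Since w + x + y + 1 is an integer, the sum is of the form 2k for an integer k.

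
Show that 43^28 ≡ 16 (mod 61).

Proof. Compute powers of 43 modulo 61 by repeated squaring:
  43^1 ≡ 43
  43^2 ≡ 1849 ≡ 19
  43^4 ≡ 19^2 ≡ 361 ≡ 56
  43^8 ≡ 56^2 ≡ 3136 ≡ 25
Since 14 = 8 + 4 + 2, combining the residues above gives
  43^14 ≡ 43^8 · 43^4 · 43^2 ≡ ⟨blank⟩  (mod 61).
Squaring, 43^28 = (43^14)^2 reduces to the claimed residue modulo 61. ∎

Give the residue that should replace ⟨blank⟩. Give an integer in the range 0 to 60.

Multiply the listed residues: 25 · 56 · 19 = 1400 → 26600.
Reducing modulo 61: 26600 = 436·61 + 4, so 43^14 ≡ 4.

4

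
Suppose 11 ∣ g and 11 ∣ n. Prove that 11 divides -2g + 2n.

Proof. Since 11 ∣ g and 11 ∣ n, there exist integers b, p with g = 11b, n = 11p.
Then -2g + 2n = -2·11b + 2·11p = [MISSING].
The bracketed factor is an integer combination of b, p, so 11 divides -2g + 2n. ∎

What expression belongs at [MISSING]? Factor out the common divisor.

11(-2b + 2p)

Pull the common 11 out of every term: -2·11b + 2·11p = 11(-2b + 2p).
-2b + 2p is an integer, which exhibits the divisibility.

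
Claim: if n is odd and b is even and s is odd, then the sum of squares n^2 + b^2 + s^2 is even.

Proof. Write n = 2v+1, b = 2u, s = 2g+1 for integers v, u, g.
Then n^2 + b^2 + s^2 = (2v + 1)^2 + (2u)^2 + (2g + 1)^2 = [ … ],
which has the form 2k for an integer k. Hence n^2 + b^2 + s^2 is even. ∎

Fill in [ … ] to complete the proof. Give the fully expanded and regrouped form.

Expanding: (2v + 1)^2 + (2u)^2 + (2g + 1)^2 = 4g^2 + 4g + 4u^2 + 4v^2 + 4v + 2.
Every term is even; pulling out the factor of 2 gives 2(2g^2 + 2g + 2u^2 + 2v^2 + 2v + 1).

2(2g^2 + 2g + 2u^2 + 2v^2 + 2v + 1)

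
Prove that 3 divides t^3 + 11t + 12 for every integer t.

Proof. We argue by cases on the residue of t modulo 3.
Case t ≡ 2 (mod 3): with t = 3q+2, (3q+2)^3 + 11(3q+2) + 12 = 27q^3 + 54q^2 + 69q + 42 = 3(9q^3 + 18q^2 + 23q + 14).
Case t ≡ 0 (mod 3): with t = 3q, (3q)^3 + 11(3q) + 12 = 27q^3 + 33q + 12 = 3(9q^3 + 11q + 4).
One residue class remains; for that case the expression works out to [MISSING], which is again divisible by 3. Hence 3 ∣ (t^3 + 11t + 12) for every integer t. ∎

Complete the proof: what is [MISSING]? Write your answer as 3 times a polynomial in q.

The residues treated are {2, 0}, so the missing case is t ≡ 1 (mod 3); write t = 3q+1.
Then (3q+1)^3 + 11(3q+1) + 12 = 27q^3 + 27q^2 + 42q + 24 = 3(9q^3 + 9q^2 + 14q + 8).

3(9q^3 + 9q^2 + 14q + 8)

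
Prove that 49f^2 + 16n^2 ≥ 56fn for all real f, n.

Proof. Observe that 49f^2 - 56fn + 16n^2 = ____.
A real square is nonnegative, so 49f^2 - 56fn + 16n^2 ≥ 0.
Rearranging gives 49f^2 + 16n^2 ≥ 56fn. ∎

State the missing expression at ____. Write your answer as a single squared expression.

(7f - 4n)^2

49f^2 - 56fn + 16n^2 is a perfect-square trinomial: the outer terms are (7f)^2 and (4n)^2, and the cross term is -2·7f·4n.
So 49f^2 - 56fn + 16n^2 = (7f - 4n)^2 ≥ 0.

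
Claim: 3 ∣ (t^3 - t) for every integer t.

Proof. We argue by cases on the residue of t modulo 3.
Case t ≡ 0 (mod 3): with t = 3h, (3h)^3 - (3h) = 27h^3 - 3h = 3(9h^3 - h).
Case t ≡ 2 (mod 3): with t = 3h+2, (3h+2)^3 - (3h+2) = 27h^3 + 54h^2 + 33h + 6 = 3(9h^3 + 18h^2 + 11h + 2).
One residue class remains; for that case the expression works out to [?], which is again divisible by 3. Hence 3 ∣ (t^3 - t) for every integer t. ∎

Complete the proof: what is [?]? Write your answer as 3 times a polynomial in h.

The residues treated are {0, 2}, so the missing case is t ≡ 1 (mod 3); write t = 3h+1.
Then (3h+1)^3 - (3h+1) = 27h^3 + 27h^2 + 6h = 3(9h^3 + 9h^2 + 2h).

3(9h^3 + 9h^2 + 2h)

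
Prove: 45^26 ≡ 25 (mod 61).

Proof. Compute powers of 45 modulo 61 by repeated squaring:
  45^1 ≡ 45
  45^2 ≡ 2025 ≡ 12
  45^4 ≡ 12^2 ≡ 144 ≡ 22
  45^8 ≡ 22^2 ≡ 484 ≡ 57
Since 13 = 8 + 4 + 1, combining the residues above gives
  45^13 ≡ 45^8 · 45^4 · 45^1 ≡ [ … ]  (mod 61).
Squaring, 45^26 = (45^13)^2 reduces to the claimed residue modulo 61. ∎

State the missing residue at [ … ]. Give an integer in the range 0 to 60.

5

Multiply the listed residues: 57 · 22 · 45 = 1254 → 56430.
Reducing modulo 61: 56430 = 925·61 + 5, so 45^13 ≡ 5.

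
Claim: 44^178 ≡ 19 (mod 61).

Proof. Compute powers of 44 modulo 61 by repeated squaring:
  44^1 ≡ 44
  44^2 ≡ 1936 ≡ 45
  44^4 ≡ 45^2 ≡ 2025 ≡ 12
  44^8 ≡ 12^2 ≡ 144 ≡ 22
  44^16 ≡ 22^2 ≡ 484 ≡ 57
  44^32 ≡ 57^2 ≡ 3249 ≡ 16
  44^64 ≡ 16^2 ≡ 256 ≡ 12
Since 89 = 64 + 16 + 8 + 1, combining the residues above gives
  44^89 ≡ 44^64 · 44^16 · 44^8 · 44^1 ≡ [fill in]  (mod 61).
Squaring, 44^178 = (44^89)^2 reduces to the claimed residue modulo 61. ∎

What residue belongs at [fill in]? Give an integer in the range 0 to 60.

Multiply the listed residues: 12 · 57 · 22 · 44 = 684 → 15048 → 662112.
Reducing modulo 61: 662112 = 10854·61 + 18, so 44^89 ≡ 18.

18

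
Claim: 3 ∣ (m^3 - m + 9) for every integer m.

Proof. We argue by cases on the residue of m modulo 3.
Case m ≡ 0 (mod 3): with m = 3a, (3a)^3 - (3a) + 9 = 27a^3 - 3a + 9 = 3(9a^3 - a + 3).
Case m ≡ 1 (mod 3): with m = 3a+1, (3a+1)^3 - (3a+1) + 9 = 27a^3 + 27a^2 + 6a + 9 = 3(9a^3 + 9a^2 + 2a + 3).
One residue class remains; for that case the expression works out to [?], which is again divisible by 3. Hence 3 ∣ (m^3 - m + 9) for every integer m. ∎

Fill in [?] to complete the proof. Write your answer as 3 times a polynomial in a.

The residues treated are {0, 1}, so the missing case is m ≡ 2 (mod 3); write m = 3a+2.
Then (3a+2)^3 - (3a+2) + 9 = 27a^3 + 54a^2 + 33a + 15 = 3(9a^3 + 18a^2 + 11a + 5).

3(9a^3 + 18a^2 + 11a + 5)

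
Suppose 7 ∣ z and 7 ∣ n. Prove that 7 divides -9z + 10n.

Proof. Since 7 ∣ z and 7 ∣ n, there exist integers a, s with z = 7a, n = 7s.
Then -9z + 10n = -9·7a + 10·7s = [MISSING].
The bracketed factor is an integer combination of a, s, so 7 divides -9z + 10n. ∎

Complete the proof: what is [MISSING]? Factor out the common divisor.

7(-9a + 10s)

Each term has a factor of 7: -9·7a + 10·7s = 7·(-9a + 10s).
Since -9a + 10s is an integer, 7 ∣ (-9z + 10n).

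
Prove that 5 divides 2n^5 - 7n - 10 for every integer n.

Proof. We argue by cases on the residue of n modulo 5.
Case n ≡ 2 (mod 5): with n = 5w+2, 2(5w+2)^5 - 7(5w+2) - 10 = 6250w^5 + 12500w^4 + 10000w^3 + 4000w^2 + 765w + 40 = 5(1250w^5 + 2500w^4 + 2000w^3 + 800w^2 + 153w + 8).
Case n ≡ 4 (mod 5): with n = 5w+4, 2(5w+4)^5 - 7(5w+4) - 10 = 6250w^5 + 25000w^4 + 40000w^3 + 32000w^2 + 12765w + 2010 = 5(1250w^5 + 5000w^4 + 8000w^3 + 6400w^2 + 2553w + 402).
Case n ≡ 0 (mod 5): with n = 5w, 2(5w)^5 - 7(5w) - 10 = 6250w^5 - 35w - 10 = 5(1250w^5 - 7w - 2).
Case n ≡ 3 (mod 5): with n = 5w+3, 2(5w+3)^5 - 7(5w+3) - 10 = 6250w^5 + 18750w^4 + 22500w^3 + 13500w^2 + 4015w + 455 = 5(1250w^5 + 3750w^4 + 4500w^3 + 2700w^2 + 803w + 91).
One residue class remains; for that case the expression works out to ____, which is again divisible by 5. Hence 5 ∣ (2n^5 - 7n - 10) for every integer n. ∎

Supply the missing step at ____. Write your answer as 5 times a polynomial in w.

5(1250w^5 + 1250w^4 + 500w^3 + 100w^2 + 3w - 3)

The residues treated are {2, 4, 0, 3}, so the missing case is n ≡ 1 (mod 5); write n = 5w+1.
Then 2(5w+1)^5 - 7(5w+1) - 10 = 6250w^5 + 6250w^4 + 2500w^3 + 500w^2 + 15w - 15 = 5(1250w^5 + 1250w^4 + 500w^3 + 100w^2 + 3w - 3).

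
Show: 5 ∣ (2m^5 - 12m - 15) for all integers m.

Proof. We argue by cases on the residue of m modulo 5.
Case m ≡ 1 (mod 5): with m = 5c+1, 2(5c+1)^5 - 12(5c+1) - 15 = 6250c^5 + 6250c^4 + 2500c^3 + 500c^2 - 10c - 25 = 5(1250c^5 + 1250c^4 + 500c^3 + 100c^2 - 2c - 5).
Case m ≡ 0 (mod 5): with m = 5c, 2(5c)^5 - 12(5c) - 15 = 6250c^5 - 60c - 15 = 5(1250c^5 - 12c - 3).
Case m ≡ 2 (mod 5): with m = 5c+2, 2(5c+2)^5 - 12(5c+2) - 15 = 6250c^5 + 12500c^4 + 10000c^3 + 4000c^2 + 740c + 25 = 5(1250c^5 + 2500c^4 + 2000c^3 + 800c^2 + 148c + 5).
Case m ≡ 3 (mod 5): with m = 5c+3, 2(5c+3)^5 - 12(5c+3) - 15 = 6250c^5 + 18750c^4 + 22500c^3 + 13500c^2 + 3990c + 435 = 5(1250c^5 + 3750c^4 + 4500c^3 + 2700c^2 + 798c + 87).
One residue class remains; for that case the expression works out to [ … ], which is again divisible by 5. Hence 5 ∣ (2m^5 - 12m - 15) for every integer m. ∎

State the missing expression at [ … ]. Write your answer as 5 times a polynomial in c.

5(1250c^5 + 5000c^4 + 8000c^3 + 6400c^2 + 2548c + 397)

The residues treated are {1, 0, 2, 3}, so the missing case is m ≡ 4 (mod 5); write m = 5c+4.
Then 2(5c+4)^5 - 12(5c+4) - 15 = 6250c^5 + 25000c^4 + 40000c^3 + 32000c^2 + 12740c + 1985 = 5(1250c^5 + 5000c^4 + 8000c^3 + 6400c^2 + 2548c + 397).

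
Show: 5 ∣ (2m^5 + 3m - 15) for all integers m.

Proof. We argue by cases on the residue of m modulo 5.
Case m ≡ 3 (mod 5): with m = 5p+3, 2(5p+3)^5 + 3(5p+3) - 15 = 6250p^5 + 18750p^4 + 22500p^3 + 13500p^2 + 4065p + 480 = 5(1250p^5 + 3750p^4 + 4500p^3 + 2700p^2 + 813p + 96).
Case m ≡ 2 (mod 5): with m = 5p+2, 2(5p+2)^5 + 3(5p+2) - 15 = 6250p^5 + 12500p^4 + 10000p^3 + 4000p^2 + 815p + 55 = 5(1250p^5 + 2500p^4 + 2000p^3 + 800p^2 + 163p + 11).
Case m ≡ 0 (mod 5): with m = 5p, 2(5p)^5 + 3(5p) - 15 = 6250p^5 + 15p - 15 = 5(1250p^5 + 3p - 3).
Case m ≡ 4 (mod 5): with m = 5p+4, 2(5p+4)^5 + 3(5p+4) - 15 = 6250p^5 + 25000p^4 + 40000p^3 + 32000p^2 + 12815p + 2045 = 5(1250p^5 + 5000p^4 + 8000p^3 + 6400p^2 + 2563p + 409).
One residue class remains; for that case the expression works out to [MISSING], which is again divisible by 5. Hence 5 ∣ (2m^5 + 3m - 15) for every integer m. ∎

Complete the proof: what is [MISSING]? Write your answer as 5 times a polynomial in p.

The residues treated are {3, 2, 0, 4}, so the missing case is m ≡ 1 (mod 5); write m = 5p+1.
Then 2(5p+1)^5 + 3(5p+1) - 15 = 6250p^5 + 6250p^4 + 2500p^3 + 500p^2 + 65p - 10 = 5(1250p^5 + 1250p^4 + 500p^3 + 100p^2 + 13p - 2).

5(1250p^5 + 1250p^4 + 500p^3 + 100p^2 + 13p - 2)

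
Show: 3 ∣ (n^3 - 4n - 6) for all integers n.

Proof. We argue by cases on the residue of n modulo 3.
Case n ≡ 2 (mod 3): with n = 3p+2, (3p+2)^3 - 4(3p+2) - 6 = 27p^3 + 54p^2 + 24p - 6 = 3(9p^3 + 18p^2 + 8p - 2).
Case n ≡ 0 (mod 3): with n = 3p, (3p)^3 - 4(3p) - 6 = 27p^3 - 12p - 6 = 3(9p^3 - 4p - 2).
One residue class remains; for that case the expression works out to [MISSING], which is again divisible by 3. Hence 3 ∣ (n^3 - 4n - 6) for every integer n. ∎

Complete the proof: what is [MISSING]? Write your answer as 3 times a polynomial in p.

3(9p^3 + 9p^2 - p - 3)

The residues treated are {2, 0}, so the missing case is n ≡ 1 (mod 3); write n = 3p+1.
Then (3p+1)^3 - 4(3p+1) - 6 = 27p^3 + 27p^2 - 3p - 9 = 3(9p^3 + 9p^2 - p - 3).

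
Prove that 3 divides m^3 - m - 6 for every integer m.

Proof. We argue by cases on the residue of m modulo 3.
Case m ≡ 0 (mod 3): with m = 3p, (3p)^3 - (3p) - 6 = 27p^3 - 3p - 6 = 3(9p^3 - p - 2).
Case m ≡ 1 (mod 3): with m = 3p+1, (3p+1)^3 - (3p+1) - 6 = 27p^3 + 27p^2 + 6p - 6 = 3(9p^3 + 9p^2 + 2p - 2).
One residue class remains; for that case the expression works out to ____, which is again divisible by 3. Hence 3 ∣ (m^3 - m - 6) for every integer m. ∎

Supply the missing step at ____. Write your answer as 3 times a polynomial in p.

The residues treated are {0, 1}, so the missing case is m ≡ 2 (mod 3); write m = 3p+2.
Then (3p+2)^3 - (3p+2) - 6 = 27p^3 + 54p^2 + 33p = 3(9p^3 + 18p^2 + 11p).

3(9p^3 + 18p^2 + 11p)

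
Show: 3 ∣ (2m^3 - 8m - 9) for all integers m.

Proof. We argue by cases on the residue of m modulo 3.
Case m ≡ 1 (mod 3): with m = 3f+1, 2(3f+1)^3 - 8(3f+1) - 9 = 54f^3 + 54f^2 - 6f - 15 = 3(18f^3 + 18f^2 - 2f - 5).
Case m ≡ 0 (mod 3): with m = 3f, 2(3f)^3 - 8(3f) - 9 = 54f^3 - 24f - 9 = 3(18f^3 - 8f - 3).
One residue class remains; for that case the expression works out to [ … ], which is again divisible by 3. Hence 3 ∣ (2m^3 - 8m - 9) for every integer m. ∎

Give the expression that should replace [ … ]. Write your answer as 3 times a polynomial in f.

The residues treated are {1, 0}, so the missing case is m ≡ 2 (mod 3); write m = 3f+2.
Then 2(3f+2)^3 - 8(3f+2) - 9 = 54f^3 + 108f^2 + 48f - 9 = 3(18f^3 + 36f^2 + 16f - 3).

3(18f^3 + 36f^2 + 16f - 3)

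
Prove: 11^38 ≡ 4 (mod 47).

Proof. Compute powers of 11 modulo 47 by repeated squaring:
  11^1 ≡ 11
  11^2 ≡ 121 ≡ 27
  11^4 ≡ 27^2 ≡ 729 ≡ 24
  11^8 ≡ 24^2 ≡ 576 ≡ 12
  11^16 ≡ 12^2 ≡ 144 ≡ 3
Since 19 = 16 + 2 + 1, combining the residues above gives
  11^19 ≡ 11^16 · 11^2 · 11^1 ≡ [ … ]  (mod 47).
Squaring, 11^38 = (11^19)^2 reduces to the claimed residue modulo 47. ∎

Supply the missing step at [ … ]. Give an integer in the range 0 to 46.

11^16 · 11^2 · 11^1 ≡ 3 · 27 · 11 = 891.
891 mod 47 = 45, so 11^19 ≡ 45 (mod 47).

45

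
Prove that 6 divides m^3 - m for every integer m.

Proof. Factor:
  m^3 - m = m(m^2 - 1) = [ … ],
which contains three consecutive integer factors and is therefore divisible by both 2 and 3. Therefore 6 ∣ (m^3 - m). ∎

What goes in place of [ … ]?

m(m^2 - 1) = m(m - 1)(m + 1) = (m - 1)m(m + 1).
These three factors are consecutive integers, so their product is divisible by 6.

(m - 1)m(m + 1)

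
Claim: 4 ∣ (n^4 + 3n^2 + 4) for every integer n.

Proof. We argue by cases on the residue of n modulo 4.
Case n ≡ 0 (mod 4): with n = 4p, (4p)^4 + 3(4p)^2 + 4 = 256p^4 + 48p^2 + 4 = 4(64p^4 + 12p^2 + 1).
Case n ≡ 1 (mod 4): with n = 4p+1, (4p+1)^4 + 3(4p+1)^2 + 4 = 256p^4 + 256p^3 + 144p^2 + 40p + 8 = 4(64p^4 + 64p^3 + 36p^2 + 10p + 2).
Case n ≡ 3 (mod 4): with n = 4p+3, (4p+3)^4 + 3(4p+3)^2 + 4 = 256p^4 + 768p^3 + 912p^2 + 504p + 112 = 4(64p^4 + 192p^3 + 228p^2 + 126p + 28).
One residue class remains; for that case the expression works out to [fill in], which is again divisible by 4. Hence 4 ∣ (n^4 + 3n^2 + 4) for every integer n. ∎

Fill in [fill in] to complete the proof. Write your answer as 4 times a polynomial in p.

4(64p^4 + 128p^3 + 108p^2 + 44p + 8)

Only n ≡ 2 (mod 4) is unaccounted for. Put n = 4p+2:
(4p+2)^4 + 3(4p+2)^2 + 4 expands to 256p^4 + 512p^3 + 432p^2 + 176p + 32,
and factoring out 4 leaves 4(64p^4 + 128p^3 + 108p^2 + 44p + 8).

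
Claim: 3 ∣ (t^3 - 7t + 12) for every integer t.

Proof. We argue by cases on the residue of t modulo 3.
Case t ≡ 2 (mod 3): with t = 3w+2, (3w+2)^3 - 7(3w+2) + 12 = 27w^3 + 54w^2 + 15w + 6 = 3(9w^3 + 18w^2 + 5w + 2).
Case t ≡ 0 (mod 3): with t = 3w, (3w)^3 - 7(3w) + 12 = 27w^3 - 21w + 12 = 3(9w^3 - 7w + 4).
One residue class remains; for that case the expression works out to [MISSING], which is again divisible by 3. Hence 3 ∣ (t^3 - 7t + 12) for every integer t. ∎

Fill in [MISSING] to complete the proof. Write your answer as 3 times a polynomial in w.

Only t ≡ 1 (mod 3) is unaccounted for. Put t = 3w+1:
(3w+1)^3 - 7(3w+1) + 12 expands to 27w^3 + 27w^2 - 12w + 6,
and factoring out 3 leaves 3(9w^3 + 9w^2 - 4w + 2).

3(9w^3 + 9w^2 - 4w + 2)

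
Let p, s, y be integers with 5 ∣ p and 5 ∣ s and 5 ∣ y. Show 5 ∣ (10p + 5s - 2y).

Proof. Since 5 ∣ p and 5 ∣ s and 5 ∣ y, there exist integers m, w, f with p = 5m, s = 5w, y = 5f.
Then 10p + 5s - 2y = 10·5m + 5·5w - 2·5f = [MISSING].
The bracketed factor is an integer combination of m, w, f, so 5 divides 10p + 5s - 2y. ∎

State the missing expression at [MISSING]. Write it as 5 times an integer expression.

Pull the common 5 out of every term: 10·5m + 5·5w - 2·5f = 5(-2f + 10m + 5w).
-2f + 10m + 5w is an integer, which exhibits the divisibility.

5(-2f + 10m + 5w)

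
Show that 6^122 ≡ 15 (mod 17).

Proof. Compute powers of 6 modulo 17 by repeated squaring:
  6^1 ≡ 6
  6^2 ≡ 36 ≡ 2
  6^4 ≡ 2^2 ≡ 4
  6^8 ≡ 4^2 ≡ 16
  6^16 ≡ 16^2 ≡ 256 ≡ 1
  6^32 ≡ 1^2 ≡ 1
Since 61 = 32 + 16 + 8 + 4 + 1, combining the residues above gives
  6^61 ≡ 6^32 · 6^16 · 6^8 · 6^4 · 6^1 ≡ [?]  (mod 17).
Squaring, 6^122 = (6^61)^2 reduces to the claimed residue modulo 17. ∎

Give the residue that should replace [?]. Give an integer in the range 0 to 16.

Multiply the listed residues: 1 · 1 · 16 · 4 · 6 = 1 → 16 → 64 → 384.
Reducing modulo 17: 384 = 22·17 + 10, so 6^61 ≡ 10.

10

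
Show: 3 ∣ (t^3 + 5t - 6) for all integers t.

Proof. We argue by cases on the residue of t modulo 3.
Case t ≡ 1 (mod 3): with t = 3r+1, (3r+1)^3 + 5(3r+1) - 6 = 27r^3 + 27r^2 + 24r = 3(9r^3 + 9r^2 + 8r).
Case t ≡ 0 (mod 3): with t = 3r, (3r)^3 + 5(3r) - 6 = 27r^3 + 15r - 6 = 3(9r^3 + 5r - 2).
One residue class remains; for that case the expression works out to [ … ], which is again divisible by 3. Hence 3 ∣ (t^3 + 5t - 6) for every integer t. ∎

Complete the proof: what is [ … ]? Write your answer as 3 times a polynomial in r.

Only t ≡ 2 (mod 3) is unaccounted for. Put t = 3r+2:
(3r+2)^3 + 5(3r+2) - 6 expands to 27r^3 + 54r^2 + 51r + 12,
and factoring out 3 leaves 3(9r^3 + 18r^2 + 17r + 4).

3(9r^3 + 18r^2 + 17r + 4)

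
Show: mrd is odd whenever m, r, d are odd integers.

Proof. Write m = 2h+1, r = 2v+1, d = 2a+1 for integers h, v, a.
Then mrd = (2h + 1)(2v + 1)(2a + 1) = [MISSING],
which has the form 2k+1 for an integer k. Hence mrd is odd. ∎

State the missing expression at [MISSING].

2(4ahv + 2ah + 2av + a + 2hv + h + v) + 1

(2h + 1)(2v + 1)(2a + 1) = 8ahv + 4ah + 4av + 2a + 4hv + 2h + 2v + 1
= 2(4ahv + 2ah + 2av + a + 2hv + h + v) + 1.
Since 4ahv + 2ah + 2av + a + 2hv + h + v is an integer, the product is of the form 2k+1 for an integer k.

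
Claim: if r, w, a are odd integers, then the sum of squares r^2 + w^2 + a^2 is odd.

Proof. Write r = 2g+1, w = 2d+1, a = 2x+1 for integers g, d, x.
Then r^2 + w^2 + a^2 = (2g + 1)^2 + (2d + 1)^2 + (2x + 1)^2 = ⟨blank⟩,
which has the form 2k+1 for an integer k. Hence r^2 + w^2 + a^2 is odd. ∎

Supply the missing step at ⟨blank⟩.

2(2d^2 + 2d + 2g^2 + 2g + 2x^2 + 2x + 1) + 1

(2g + 1)^2 + (2d + 1)^2 + (2x + 1)^2 = 4d^2 + 4d + 4g^2 + 4g + 4x^2 + 4x + 3
= 2(2d^2 + 2d + 2g^2 + 2g + 2x^2 + 2x + 1) + 1.
Since 2d^2 + 2d + 2g^2 + 2g + 2x^2 + 2x + 1 is an integer, the sum of squares is of the form 2k+1 for an integer k.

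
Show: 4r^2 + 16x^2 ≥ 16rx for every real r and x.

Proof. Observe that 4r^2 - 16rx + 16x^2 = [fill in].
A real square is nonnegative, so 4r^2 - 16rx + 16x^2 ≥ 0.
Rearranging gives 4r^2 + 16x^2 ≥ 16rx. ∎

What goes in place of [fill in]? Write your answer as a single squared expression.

(2r - 4x)^2

The leading and trailing coefficients are 2^2 and 4^2, and 16 = 2·2·4, so the trinomial is (2r - 4x)^2.
Hence 4r^2 - 16rx + 16x^2 ≥ 0.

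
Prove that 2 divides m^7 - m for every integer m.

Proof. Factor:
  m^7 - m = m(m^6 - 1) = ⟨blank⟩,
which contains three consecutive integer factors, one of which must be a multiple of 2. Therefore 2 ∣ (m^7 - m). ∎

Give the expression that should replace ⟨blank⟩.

m^6 - 1 = (m^2 - 1)(m^4 + m^2 + 1), and m^2 - 1 = (m-1)(m+1).
So m(m^6 - 1) = (m - 1)m(m + 1)(m^4 + m^2 + 1).

(m - 1)m(m + 1)(m^4 + m^2 + 1)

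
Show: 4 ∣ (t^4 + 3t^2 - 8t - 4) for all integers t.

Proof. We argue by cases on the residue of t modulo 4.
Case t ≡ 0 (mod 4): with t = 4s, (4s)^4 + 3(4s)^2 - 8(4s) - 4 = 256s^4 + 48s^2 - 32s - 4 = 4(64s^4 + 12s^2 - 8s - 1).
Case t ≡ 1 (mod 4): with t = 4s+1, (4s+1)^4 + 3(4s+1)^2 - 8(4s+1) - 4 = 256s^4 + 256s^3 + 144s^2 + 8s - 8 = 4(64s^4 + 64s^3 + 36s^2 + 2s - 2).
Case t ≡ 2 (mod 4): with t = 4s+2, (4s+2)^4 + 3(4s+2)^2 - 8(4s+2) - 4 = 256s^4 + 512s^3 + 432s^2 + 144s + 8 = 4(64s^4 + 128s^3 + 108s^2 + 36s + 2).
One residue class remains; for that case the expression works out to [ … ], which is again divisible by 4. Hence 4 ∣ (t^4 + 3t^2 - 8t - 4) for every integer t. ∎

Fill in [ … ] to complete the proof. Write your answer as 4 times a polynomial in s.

Only t ≡ 3 (mod 4) is unaccounted for. Put t = 4s+3:
(4s+3)^4 + 3(4s+3)^2 - 8(4s+3) - 4 expands to 256s^4 + 768s^3 + 912s^2 + 472s + 80,
and factoring out 4 leaves 4(64s^4 + 192s^3 + 228s^2 + 118s + 20).

4(64s^4 + 192s^3 + 228s^2 + 118s + 20)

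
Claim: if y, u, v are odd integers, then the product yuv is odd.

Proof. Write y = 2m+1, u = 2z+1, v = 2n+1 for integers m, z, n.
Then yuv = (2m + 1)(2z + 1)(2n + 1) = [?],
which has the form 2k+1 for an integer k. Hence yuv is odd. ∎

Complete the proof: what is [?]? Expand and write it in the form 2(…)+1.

(2m + 1)(2z + 1)(2n + 1) = 8mnz + 4mn + 4mz + 2m + 4nz + 2n + 2z + 1
= 2(4mnz + 2mn + 2mz + m + 2nz + n + z) + 1.
Since 4mnz + 2mn + 2mz + m + 2nz + n + z is an integer, the product is of the form 2k+1 for an integer k.

2(4mnz + 2mn + 2mz + m + 2nz + n + z) + 1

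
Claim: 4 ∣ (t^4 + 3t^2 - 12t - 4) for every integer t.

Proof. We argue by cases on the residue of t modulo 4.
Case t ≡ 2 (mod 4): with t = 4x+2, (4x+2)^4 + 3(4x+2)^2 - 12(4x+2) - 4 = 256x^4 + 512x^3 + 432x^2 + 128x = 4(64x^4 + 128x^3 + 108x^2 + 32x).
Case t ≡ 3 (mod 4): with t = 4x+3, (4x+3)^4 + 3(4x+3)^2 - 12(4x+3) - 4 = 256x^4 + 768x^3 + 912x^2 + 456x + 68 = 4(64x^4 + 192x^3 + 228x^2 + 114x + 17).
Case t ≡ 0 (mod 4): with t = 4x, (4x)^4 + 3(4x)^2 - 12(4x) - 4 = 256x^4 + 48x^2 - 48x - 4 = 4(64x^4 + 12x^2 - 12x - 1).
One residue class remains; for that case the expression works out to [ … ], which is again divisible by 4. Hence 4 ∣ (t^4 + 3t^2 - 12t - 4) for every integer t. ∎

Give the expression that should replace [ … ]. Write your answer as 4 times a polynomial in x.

4(64x^4 + 64x^3 + 36x^2 - 2x - 3)

Only t ≡ 1 (mod 4) is unaccounted for. Put t = 4x+1:
(4x+1)^4 + 3(4x+1)^2 - 12(4x+1) - 4 expands to 256x^4 + 256x^3 + 144x^2 - 8x - 12,
and factoring out 4 leaves 4(64x^4 + 64x^3 + 36x^2 - 2x - 3).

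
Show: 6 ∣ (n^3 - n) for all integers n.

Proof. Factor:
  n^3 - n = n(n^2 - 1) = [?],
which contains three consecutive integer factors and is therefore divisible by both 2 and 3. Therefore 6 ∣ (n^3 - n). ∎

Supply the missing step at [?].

(n - 1)n(n + 1)

n(n^2 - 1) = n(n - 1)(n + 1) = (n - 1)n(n + 1).
These three factors are consecutive integers, so their product is divisible by 6.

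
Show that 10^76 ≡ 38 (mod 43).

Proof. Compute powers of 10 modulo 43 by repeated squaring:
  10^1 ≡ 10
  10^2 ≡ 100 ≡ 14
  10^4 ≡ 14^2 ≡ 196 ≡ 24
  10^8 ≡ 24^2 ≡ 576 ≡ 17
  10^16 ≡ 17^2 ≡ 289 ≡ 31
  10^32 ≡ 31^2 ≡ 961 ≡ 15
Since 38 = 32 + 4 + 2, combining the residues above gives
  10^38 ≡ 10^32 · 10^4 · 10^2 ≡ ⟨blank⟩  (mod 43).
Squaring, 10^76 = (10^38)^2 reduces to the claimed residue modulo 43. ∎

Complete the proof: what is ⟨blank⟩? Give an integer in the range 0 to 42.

9

Multiply the listed residues: 15 · 24 · 14 = 360 → 5040.
Reducing modulo 43: 5040 = 117·43 + 9, so 10^38 ≡ 9.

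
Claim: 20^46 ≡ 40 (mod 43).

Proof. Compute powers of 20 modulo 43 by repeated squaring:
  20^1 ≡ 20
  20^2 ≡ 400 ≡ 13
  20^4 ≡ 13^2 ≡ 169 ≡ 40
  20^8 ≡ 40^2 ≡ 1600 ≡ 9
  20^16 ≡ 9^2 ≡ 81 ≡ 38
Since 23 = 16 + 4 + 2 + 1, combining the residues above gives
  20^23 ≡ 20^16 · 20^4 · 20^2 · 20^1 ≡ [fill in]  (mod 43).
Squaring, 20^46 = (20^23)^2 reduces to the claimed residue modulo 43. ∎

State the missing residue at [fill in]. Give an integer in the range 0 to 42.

20^16 · 20^4 · 20^2 · 20^1 ≡ 38 · 40 · 13 · 20 = 395200.
395200 mod 43 = 30, so 20^23 ≡ 30 (mod 43).

30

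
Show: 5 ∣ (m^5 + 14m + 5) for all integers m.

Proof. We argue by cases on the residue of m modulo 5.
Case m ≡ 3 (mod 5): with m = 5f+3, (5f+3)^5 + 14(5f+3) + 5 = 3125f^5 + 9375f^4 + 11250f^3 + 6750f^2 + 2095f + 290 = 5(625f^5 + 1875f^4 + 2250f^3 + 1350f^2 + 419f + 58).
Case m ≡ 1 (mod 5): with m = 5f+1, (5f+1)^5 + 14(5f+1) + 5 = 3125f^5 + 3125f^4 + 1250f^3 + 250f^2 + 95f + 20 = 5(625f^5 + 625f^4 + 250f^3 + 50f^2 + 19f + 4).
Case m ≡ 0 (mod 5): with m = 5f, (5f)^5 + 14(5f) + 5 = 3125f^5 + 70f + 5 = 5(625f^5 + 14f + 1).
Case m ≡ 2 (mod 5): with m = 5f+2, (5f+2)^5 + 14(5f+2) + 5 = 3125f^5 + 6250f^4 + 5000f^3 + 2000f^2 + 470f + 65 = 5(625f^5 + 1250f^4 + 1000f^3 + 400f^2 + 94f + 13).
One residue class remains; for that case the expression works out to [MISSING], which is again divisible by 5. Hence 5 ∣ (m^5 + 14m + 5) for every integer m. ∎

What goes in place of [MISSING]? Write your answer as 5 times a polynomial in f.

Only m ≡ 4 (mod 5) is unaccounted for. Put m = 5f+4:
(5f+4)^5 + 14(5f+4) + 5 expands to 3125f^5 + 12500f^4 + 20000f^3 + 16000f^2 + 6470f + 1085,
and factoring out 5 leaves 5(625f^5 + 2500f^4 + 4000f^3 + 3200f^2 + 1294f + 217).

5(625f^5 + 2500f^4 + 4000f^3 + 3200f^2 + 1294f + 217)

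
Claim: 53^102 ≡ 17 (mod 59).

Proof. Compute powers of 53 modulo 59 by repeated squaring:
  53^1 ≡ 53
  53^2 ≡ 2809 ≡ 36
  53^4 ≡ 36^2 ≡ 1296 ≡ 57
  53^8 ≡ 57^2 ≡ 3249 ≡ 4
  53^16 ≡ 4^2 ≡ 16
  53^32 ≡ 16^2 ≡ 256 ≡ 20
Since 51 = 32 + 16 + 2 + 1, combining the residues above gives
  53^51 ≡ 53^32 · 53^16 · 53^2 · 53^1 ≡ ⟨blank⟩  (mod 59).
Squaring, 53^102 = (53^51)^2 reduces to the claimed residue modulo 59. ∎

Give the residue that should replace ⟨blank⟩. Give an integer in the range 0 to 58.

53^32 · 53^16 · 53^2 · 53^1 ≡ 20 · 16 · 36 · 53 = 610560.
610560 mod 59 = 28, so 53^51 ≡ 28 (mod 59).

28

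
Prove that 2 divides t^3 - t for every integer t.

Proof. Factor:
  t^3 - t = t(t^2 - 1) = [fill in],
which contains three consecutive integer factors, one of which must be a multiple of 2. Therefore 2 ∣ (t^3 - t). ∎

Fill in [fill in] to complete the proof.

(t - 1)t(t + 1)

t(t^2 - 1) = t(t - 1)(t + 1) = (t - 1)t(t + 1).
These three factors are consecutive integers, so their product is divisible by 2.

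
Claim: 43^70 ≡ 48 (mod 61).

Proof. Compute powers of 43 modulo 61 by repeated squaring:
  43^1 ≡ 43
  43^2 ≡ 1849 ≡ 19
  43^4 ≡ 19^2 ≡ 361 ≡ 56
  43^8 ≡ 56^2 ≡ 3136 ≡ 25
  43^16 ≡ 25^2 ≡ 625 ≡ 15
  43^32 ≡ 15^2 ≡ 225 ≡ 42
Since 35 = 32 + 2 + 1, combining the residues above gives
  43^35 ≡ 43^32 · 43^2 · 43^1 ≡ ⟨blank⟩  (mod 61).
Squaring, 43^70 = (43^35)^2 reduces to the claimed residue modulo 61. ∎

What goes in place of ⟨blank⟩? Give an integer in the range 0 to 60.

32

43^32 · 43^2 · 43^1 ≡ 42 · 19 · 43 = 34314.
34314 mod 61 = 32, so 43^35 ≡ 32 (mod 61).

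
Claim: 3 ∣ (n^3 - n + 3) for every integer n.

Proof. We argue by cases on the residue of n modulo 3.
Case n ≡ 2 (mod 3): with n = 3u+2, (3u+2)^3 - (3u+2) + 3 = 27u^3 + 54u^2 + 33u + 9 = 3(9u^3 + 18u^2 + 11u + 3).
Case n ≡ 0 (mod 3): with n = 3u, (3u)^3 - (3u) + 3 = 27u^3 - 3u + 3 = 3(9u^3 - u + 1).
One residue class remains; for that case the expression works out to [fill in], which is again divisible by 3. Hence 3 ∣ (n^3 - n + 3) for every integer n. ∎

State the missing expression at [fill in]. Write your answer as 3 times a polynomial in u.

3(9u^3 + 9u^2 + 2u + 1)

The residues treated are {2, 0}, so the missing case is n ≡ 1 (mod 3); write n = 3u+1.
Then (3u+1)^3 - (3u+1) + 3 = 27u^3 + 27u^2 + 6u + 3 = 3(9u^3 + 9u^2 + 2u + 1).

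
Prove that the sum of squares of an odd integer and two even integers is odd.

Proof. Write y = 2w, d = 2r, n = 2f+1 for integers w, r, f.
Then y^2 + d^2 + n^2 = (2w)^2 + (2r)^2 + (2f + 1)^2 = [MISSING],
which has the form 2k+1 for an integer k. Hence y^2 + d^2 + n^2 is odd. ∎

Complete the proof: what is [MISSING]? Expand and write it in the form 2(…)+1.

Expanding: (2w)^2 + (2r)^2 + (2f + 1)^2 = 4f^2 + 4f + 4r^2 + 4w^2 + 1.
Every term except the constant is even, so this is 2(2f^2 + 2f + 2r^2 + 2w^2) + 1,
and 2f^2 + 2f + 2r^2 + 2w^2 ∈ ℤ gives the required form.

2(2f^2 + 2f + 2r^2 + 2w^2) + 1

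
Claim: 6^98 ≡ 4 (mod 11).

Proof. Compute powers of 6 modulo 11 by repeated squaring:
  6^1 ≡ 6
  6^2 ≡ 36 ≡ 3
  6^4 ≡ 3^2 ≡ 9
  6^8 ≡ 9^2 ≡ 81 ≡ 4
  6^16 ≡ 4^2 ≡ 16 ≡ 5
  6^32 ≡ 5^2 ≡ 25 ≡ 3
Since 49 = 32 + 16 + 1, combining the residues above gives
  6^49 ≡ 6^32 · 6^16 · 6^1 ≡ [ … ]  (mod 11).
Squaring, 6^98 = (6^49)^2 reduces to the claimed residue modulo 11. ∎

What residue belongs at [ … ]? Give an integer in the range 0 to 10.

Multiply the listed residues: 3 · 5 · 6 = 15 → 90.
Reducing modulo 11: 90 = 8·11 + 2, so 6^49 ≡ 2.

2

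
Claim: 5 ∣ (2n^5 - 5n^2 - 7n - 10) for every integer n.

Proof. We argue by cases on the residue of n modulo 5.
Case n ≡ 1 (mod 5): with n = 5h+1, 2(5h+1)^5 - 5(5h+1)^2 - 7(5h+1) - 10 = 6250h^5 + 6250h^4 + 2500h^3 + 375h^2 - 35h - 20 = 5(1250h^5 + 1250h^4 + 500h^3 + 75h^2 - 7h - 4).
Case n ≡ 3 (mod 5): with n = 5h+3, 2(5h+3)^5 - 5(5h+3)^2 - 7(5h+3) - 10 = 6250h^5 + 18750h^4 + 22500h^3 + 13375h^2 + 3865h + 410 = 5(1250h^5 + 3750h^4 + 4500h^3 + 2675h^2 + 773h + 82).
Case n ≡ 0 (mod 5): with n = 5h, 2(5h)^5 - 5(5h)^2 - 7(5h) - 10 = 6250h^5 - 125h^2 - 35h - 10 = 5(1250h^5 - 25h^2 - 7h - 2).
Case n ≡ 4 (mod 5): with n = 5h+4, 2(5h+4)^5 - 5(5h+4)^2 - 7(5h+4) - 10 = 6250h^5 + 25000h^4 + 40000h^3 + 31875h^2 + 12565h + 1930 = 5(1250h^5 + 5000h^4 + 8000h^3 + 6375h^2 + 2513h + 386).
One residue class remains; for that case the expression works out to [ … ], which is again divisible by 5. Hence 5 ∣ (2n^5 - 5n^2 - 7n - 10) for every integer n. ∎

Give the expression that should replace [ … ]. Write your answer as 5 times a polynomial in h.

5(1250h^5 + 2500h^4 + 2000h^3 + 775h^2 + 133h + 4)

The residues treated are {1, 3, 0, 4}, so the missing case is n ≡ 2 (mod 5); write n = 5h+2.
Then 2(5h+2)^5 - 5(5h+2)^2 - 7(5h+2) - 10 = 6250h^5 + 12500h^4 + 10000h^3 + 3875h^2 + 665h + 20 = 5(1250h^5 + 2500h^4 + 2000h^3 + 775h^2 + 133h + 4).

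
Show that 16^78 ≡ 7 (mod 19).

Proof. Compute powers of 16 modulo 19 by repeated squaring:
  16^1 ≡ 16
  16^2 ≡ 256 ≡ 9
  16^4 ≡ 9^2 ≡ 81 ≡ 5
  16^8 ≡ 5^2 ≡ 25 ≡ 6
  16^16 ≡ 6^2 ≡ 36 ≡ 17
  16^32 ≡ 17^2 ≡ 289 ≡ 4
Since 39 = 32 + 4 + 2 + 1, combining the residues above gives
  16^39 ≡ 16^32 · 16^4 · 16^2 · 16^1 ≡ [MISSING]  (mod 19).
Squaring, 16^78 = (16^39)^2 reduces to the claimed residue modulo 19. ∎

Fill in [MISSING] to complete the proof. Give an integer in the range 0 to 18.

Multiply the listed residues: 4 · 5 · 9 · 16 = 20 → 180 → 2880.
Reducing modulo 19: 2880 = 151·19 + 11, so 16^39 ≡ 11.

11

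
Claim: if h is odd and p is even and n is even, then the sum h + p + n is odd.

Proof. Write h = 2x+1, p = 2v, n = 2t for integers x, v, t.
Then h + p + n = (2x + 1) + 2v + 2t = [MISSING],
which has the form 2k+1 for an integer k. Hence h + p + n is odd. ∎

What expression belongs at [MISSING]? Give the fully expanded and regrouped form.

(2x + 1) + 2v + 2t = 2t + 2v + 2x + 1
= 2(t + v + x) + 1.
Since t + v + x is an integer, the sum is of the form 2k+1 for an integer k.

2(t + v + x) + 1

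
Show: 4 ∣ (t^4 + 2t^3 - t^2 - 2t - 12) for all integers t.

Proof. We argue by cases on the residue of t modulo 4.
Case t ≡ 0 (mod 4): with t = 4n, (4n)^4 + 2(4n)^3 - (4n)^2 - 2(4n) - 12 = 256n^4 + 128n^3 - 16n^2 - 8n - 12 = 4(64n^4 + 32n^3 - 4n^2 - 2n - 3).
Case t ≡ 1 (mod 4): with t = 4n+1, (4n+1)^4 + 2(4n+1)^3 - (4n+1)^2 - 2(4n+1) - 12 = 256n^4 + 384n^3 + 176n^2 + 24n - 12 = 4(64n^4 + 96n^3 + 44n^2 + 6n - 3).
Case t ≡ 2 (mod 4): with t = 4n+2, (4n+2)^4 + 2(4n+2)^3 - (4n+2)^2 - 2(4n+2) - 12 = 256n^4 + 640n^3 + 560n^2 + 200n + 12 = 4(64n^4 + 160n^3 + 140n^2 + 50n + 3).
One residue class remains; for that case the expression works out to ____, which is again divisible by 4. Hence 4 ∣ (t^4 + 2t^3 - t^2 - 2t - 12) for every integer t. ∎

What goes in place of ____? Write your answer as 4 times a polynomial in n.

4(64n^4 + 224n^3 + 284n^2 + 154n + 27)

The residues treated are {0, 1, 2}, so the missing case is t ≡ 3 (mod 4); write t = 4n+3.
Then (4n+3)^4 + 2(4n+3)^3 - (4n+3)^2 - 2(4n+3) - 12 = 256n^4 + 896n^3 + 1136n^2 + 616n + 108 = 4(64n^4 + 224n^3 + 284n^2 + 154n + 27).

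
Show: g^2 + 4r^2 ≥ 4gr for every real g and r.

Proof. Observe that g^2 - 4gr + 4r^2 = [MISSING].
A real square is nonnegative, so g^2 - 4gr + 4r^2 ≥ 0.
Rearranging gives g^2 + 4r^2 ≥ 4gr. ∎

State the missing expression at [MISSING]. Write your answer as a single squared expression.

(g - 2r)^2

g^2 - 4gr + 4r^2 is a perfect-square trinomial: the outer terms are (g)^2 and (2r)^2, and the cross term is -2·g·2r.
So g^2 - 4gr + 4r^2 = (g - 2r)^2 ≥ 0.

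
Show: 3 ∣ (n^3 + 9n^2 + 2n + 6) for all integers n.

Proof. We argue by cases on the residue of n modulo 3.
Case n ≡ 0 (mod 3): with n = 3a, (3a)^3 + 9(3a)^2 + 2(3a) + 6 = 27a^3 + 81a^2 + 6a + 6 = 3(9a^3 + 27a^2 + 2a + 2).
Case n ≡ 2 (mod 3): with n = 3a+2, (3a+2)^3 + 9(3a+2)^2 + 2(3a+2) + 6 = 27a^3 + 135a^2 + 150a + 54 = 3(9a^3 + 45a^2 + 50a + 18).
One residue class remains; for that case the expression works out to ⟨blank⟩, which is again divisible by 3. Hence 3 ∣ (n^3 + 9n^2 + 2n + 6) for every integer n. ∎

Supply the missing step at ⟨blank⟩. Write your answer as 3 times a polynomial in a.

3(9a^3 + 36a^2 + 23a + 6)

Only n ≡ 1 (mod 3) is unaccounted for. Put n = 3a+1:
(3a+1)^3 + 9(3a+1)^2 + 2(3a+1) + 6 expands to 27a^3 + 108a^2 + 69a + 18,
and factoring out 3 leaves 3(9a^3 + 36a^2 + 23a + 6).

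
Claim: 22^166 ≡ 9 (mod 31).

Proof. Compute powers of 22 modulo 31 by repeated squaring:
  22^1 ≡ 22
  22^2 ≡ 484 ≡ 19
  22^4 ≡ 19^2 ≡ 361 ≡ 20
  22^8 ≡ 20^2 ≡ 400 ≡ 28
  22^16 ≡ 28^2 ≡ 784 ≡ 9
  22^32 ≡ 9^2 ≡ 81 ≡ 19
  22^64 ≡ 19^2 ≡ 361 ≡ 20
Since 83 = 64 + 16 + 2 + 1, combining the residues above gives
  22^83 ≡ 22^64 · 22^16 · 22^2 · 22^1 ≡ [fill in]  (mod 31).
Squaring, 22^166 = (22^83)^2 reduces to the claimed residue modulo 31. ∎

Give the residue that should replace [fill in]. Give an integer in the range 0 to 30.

Multiply the listed residues: 20 · 9 · 19 · 22 = 180 → 3420 → 75240.
Reducing modulo 31: 75240 = 2427·31 + 3, so 22^83 ≡ 3.

3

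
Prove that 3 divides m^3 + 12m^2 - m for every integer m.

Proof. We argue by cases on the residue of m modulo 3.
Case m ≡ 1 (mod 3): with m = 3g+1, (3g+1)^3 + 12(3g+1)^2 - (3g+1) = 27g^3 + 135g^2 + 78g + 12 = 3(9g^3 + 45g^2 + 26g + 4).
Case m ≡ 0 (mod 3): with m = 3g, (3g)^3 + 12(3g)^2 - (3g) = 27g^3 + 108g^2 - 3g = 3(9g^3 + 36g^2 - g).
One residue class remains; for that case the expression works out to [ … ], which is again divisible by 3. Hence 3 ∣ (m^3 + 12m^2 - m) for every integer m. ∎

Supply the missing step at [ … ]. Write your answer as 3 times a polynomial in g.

3(9g^3 + 54g^2 + 59g + 18)

The residues treated are {1, 0}, so the missing case is m ≡ 2 (mod 3); write m = 3g+2.
Then (3g+2)^3 + 12(3g+2)^2 - (3g+2) = 27g^3 + 162g^2 + 177g + 54 = 3(9g^3 + 54g^2 + 59g + 18).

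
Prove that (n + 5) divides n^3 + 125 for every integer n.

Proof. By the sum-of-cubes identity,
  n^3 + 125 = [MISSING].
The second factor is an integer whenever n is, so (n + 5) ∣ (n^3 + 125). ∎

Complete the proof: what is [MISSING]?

(n + 5)(n^2 - 5n + 25)

a^3 + b^3 = (a + b)(a^2 - ab + b^2). With a = n, b = 5:
n^3 + 125 = (n + 5)(n^2 - 5n + 25).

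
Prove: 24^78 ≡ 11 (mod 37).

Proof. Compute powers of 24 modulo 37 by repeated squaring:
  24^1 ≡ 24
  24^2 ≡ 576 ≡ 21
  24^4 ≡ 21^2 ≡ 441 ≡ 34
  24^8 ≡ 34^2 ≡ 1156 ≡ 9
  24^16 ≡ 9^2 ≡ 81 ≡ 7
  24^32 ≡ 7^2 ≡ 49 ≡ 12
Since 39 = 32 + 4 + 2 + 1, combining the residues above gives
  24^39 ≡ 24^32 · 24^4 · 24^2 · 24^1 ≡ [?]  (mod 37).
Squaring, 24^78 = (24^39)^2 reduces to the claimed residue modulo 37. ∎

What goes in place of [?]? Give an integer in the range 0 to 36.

23

24^32 · 24^4 · 24^2 · 24^1 ≡ 12 · 34 · 21 · 24 = 205632.
205632 mod 37 = 23, so 24^39 ≡ 23 (mod 37).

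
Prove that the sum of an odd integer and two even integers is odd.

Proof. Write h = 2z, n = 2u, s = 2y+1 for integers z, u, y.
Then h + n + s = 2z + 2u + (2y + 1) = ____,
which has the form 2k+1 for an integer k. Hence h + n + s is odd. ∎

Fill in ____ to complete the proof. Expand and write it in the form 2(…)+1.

Expanding: 2z + 2u + (2y + 1) = 2u + 2y + 2z + 1.
Every term except the constant is even, so this is 2(u + y + z) + 1,
and u + y + z ∈ ℤ gives the required form.

2(u + y + z) + 1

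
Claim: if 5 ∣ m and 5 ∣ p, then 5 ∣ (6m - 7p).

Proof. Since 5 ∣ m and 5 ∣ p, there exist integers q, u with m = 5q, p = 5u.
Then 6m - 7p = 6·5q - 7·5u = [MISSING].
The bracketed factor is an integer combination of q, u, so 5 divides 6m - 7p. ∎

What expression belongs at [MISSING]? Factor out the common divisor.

Each term has a factor of 5: 6·5q - 7·5u = 5·(6q - 7u).
Since 6q - 7u is an integer, 5 ∣ (6m - 7p).

5(6q - 7u)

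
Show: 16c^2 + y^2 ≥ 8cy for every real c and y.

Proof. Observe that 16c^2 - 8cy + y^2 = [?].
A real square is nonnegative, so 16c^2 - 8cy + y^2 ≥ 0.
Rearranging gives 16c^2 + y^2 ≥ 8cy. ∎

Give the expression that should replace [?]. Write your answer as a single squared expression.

(4c - y)^2

The leading and trailing coefficients are 4^2 and 1^2, and 8 = 2·4·1, so the trinomial is (4c - y)^2.
Hence 16c^2 - 8cy + y^2 ≥ 0.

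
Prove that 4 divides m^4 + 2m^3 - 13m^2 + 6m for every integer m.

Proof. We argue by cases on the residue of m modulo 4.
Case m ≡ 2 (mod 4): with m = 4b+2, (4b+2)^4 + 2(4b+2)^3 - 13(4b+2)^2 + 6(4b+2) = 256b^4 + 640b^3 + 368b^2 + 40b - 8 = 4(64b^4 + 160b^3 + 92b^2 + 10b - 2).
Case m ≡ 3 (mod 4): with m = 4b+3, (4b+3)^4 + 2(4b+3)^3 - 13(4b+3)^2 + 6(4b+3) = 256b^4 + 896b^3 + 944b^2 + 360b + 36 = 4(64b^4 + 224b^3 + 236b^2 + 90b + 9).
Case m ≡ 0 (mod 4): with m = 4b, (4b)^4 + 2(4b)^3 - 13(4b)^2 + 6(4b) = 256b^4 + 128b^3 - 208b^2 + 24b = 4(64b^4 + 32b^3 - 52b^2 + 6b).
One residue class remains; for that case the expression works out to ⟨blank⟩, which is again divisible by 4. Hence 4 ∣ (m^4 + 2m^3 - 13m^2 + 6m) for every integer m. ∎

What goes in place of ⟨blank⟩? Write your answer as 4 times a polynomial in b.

Only m ≡ 1 (mod 4) is unaccounted for. Put m = 4b+1:
(4b+1)^4 + 2(4b+1)^3 - 13(4b+1)^2 + 6(4b+1) expands to 256b^4 + 384b^3 - 16b^2 - 40b - 4,
and factoring out 4 leaves 4(64b^4 + 96b^3 - 4b^2 - 10b - 1).

4(64b^4 + 96b^3 - 4b^2 - 10b - 1)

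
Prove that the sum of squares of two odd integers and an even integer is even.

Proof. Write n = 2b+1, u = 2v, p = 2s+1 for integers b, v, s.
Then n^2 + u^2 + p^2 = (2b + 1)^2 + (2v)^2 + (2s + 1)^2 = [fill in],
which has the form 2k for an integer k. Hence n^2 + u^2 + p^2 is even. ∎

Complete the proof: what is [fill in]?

(2b + 1)^2 + (2v)^2 + (2s + 1)^2 = 4b^2 + 4b + 4s^2 + 4s + 4v^2 + 2
= 2(2b^2 + 2b + 2s^2 + 2s + 2v^2 + 1).
Since 2b^2 + 2b + 2s^2 + 2s + 2v^2 + 1 is an integer, the sum of squares is of the form 2k for an integer k.

2(2b^2 + 2b + 2s^2 + 2s + 2v^2 + 1)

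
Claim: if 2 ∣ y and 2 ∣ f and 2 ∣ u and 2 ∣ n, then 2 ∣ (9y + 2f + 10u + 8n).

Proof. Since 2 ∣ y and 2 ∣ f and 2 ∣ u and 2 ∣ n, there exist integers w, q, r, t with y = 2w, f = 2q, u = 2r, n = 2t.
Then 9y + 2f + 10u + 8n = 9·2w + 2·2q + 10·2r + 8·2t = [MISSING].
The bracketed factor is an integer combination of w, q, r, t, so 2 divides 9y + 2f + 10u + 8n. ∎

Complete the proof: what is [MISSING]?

Pull the common 2 out of every term: 9·2w + 2·2q + 10·2r + 8·2t = 2(2q + 10r + 8t + 9w).
2q + 10r + 8t + 9w is an integer, which exhibits the divisibility.

2(2q + 10r + 8t + 9w)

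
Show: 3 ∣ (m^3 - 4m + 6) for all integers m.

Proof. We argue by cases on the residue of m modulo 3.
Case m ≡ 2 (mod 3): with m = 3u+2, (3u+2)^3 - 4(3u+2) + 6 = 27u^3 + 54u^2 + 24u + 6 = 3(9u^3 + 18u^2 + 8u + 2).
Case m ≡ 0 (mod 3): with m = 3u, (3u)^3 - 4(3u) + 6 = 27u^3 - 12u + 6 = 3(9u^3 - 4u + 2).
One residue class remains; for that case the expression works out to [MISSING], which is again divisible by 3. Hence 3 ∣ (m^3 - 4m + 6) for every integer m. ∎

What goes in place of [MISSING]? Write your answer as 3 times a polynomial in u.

The residues treated are {2, 0}, so the missing case is m ≡ 1 (mod 3); write m = 3u+1.
Then (3u+1)^3 - 4(3u+1) + 6 = 27u^3 + 27u^2 - 3u + 3 = 3(9u^3 + 9u^2 - u + 1).

3(9u^3 + 9u^2 - u + 1)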